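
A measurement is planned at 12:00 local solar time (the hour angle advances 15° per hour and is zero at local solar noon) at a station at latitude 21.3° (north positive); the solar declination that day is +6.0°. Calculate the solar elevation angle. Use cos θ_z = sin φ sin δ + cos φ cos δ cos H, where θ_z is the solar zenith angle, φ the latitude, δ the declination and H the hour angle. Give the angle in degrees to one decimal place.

74.7°

Hour angle H = 15° × (12 − 12) = 0.00°.
cos θ_z = sin(21.3°) sin(6.0°) + cos(21.3°) cos(6.0°) cos(0.00°) = 0.0380 + 0.9266 = 0.9646.
θ_z = arccos(0.9646) = 15.29°, so the elevation is 90° − 15.29° = 74.71°.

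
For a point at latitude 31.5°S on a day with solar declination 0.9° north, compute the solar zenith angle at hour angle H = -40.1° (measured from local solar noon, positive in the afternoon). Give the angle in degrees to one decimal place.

49.9°

With φ = -31.5°, δ = 0.9°, H = -40.10°: sin φ sin δ = -0.0082, cos φ cos δ cos H = 0.6521, so cos θ_z = 0.6439.
θ_z = arccos(0.6439) = 49.92°.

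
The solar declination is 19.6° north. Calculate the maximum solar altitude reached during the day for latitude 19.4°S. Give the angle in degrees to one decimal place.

51.0°

At local solar noon the hour angle is zero, so the elevation is 90° − |φ − δ| = 90° − |-19.4° − (19.6°)| = 90° − 39.0° = 51.0°.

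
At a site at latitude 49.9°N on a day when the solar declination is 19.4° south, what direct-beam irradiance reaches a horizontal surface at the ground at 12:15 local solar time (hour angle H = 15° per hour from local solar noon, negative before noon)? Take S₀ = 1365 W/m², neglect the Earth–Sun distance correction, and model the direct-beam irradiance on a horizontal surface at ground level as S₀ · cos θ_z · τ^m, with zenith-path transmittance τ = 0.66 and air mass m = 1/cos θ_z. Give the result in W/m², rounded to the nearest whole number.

148 W/m²

Hour angle H = 15° × (12.25 − 12) = 3.75°.
cos θ_z = sin φ sin δ + cos φ cos δ cos H = (0.7649)(-0.3322) + (0.6441)(0.9432)(0.9979) = 0.3521.
Air mass m = 1/cos θ_z = 1/0.3521 = 2.840; τ^m = 0.66^2.840 = 0.3073.
Surface direct beam = 1365 × 0.3521 × 0.3073 = 147.69 W/m².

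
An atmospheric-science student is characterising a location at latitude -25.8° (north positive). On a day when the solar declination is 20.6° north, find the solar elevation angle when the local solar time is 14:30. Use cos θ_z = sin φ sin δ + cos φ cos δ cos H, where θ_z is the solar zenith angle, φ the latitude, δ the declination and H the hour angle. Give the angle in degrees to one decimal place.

31.0°

Hour angle H = 15° × (14.5 − 12) = 37.50°.
With φ = -25.8°, δ = 20.6°, H = 37.50°: sin φ sin δ = -0.1531, cos φ cos δ cos H = 0.6686, so cos θ_z = 0.5155.
θ_z = arccos(0.5155) = 58.97°, so the elevation is 90° − 58.97° = 31.03°.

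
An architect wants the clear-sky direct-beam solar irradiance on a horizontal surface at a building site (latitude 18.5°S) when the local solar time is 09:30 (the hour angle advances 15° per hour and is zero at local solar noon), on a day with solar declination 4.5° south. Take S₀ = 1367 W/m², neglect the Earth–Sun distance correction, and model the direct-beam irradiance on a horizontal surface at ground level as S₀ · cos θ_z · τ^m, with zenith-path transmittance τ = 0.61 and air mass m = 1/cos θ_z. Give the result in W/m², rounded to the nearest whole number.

Hour angle H = 15° × (9.5 − 12) = -37.50°.
cos θ_z = sin(-18.5°) sin(-4.5°) + cos(-18.5°) cos(-4.5°) cos(-37.50°) = 0.0249 + 0.7500 = 0.7749.
Air mass m = 1/cos θ_z = 1/0.7749 = 1.290; τ^m = 0.61^1.290 = 0.5285.
Surface direct beam = 1367 × 0.7749 × 0.5285 = 559.83 W/m².

560 W/m²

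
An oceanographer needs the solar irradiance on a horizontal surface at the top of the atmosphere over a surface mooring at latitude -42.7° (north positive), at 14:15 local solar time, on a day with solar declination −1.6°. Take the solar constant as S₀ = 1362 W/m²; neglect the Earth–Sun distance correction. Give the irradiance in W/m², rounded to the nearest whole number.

Hour angle H = 15° × (14.25 − 12) = 33.75°.
cos θ_z = sin φ sin δ + cos φ cos δ cos H = (-0.6782)(-0.0279) + (0.7349)(0.9996)(0.8315) = 0.6297.
Top-of-atmosphere irradiance = S₀ cos θ_z = 1362 × 0.6297 = 857.65 W/m².

858 W/m²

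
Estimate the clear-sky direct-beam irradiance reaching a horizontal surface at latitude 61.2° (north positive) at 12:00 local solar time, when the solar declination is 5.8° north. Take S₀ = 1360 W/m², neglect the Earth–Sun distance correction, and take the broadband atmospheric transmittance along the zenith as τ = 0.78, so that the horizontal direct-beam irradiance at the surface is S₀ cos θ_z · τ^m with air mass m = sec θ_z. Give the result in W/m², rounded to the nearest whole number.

Hour angle H = 15° × (12 − 12) = 0.00°.
cos θ_z = sin φ sin δ + cos φ cos δ cos H = (0.8763)(0.1011) + (0.4818)(0.9949)(1.0000) = 0.5679.
Air mass m = 1/cos θ_z = 1/0.5679 = 1.761; τ^m = 0.78^1.761 = 0.6456.
Surface direct beam = 1360 × 0.5679 × 0.6456 = 498.63 W/m².

499 W/m²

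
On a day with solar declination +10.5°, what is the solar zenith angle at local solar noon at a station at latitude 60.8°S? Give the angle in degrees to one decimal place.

At local solar noon the hour angle is zero, so the zenith angle is |φ − δ| = |-60.8° − (10.5°)| = 71.3°.

71.3°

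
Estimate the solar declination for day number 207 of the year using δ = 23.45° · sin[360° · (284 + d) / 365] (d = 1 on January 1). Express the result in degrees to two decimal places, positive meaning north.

360 × (284 + 207) / 365 = 484.274°; sin(484.274°) = 0.8264.
δ = 23.45 × 0.8264 = 19.379° ≈ +19.38°.

+19.38°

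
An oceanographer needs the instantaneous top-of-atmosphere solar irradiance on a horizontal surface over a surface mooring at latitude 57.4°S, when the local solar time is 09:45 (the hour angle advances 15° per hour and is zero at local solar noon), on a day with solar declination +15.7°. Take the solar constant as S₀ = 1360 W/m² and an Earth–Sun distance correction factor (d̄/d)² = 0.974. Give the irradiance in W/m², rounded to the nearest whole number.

269 W/m²

Hour angle H = 15° × (9.75 − 12) = -33.75°.
cos θ_z = sin(-57.4°) sin(15.7°) + cos(-57.4°) cos(15.7°) cos(-33.75°) = -0.2280 + 0.4313 = 0.2033.
Top-of-atmosphere irradiance = S₀ (d̄/d)² cos θ_z = 1360 × 0.974 × 0.2033 = 269.30 W/m².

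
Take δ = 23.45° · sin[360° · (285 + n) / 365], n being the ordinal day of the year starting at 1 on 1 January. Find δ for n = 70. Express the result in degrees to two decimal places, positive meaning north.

360 × (285 + 70) / 365 = 350.137°; sin(350.137°) = -0.1713.
δ = 23.45 × -0.1713 = -4.017° ≈ -4.02°.

-4.02°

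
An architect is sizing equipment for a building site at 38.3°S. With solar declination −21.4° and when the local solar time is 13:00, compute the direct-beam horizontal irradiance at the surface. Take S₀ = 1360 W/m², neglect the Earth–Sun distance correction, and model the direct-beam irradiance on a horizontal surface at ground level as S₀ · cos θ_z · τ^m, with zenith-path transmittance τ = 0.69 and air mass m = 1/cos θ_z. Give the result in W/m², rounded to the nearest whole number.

Hour angle H = 15° × (13 − 12) = 15.00°.
cos θ_z = sin φ sin δ + cos φ cos δ cos H = (-0.6198)(-0.3649) + (0.7848)(0.9311)(0.9659) = 0.9320.
Air mass m = 1/cos θ_z = 1/0.9320 = 1.073; τ^m = 0.69^1.073 = 0.6716.
Surface direct beam = 1360 × 0.9320 × 0.6716 = 851.27 W/m².

851 W/m²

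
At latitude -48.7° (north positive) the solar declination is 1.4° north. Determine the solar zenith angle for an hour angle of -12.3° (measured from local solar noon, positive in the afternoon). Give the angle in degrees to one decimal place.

cos θ_z = sin φ sin δ + cos φ cos δ cos H = (-0.7513)(0.0244) + (0.6600)(0.9997)(0.9770) = 0.6263.
θ_z = arccos(0.6263) = 51.22°.

51.2°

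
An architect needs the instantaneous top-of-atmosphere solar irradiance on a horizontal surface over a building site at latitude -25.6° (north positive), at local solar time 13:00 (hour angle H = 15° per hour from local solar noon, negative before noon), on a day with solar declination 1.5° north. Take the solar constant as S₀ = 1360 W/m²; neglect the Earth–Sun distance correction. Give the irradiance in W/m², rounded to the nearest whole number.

Hour angle H = 15° × (13 − 12) = 15.00°.
cos θ_z = sin(-25.6°) sin(1.5°) + cos(-25.6°) cos(1.5°) cos(15.00°) = -0.0113 + 0.8708 = 0.8595.
Top-of-atmosphere irradiance = S₀ cos θ_z = 1360 × 0.8595 = 1168.92 W/m².

1169 W/m²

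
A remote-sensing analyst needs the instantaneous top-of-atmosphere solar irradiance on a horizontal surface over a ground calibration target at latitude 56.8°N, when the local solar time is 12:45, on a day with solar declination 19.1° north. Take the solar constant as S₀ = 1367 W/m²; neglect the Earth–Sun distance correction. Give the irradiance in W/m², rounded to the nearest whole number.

Hour angle H = 15° × (12.75 − 12) = 11.25°.
With φ = 56.8°, δ = 19.1°, H = 11.25°: sin φ sin δ = 0.2738, cos φ cos δ cos H = 0.5075, so cos θ_z = 0.7813.
Top-of-atmosphere irradiance = S₀ cos θ_z = 1367 × 0.7813 = 1068.04 W/m².

1068 W/m²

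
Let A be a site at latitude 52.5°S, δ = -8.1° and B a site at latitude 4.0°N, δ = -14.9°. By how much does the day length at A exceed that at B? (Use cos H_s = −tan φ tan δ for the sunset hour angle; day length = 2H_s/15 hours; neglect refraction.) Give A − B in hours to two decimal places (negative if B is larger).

A: H_s = arccos(−tan -52.5° · tan -8.1°) = 100.69°, so 2H_s/15 = 13.4253 h.
B: H_s = arccos(−tan 4.0° · tan -14.9°) = 88.93°, so 2H_s/15 = 11.8573 h.
A − B = 13.4253 − 11.8573 = 1.5680 h.

+1.57 h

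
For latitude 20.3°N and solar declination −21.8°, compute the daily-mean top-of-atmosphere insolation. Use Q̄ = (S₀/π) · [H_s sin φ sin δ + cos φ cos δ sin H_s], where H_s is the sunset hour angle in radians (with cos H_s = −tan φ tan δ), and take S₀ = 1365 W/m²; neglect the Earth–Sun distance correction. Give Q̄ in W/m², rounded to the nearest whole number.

295 W/m²

−tan φ tan δ = −(0.3699)(-0.4000) = 0.1480; H_s = arccos(0.1480) = 81.49°. In radians, H_s = 1.4223.
H_s sin φ sin δ = 1.4223 × 0.3469 × -0.3714 = -0.1832.
cos φ cos δ sin H_s = 0.9379 × 0.9285 × 0.9890 = 0.8613.
Q̄ = (1365/π) × (-0.1832 + 0.8613) = 434.49 × 0.6781 = 294.63 W/m².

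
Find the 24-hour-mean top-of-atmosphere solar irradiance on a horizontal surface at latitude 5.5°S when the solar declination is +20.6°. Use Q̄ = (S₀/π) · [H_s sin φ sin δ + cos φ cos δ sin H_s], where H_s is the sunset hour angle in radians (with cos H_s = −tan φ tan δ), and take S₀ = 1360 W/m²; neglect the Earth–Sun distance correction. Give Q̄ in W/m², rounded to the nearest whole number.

381 W/m²

−tan φ tan δ = −(-0.0963)(0.3759) = 0.0362; H_s = arccos(0.0362) = 87.93°. In radians, H_s = 1.5347.
H_s sin φ sin δ = 1.5347 × -0.0958 × 0.3518 = -0.0517.
cos φ cos δ sin H_s = 0.9954 × 0.9361 × 0.9993 = 0.9311.
Q̄ = (1360/π) × (-0.0517 + 0.9311) = 432.90 × 0.8794 = 380.69 W/m².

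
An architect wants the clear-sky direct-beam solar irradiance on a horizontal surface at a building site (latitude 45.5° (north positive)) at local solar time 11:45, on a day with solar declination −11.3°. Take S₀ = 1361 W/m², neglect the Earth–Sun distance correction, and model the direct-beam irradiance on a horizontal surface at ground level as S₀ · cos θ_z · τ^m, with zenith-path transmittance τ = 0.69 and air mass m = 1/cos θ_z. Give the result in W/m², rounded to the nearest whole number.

Hour angle H = 15° × (11.75 − 12) = -3.75°.
With φ = 45.5°, δ = -11.3°, H = -3.75°: sin φ sin δ = -0.1398, cos φ cos δ cos H = 0.6859, so cos θ_z = 0.5461.
Air mass m = 1/cos θ_z = 1/0.5461 = 1.831; τ^m = 0.69^1.831 = 0.5069.
Surface direct beam = 1361 × 0.5461 × 0.5069 = 376.75 W/m².

377 W/m²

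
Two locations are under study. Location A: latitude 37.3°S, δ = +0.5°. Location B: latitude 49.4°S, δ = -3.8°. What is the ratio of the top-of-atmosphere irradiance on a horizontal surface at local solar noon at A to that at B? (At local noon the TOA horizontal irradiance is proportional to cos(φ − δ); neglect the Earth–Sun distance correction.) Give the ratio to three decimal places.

1.129

A: cos θ_z = cos(-37.3° − (0.5°)) = 0.7902.
B: cos θ_z = cos(-49.4° − (-3.8°)) = 0.6997.
Ratio A/B = 0.7902 / 0.6997 = 1.1293.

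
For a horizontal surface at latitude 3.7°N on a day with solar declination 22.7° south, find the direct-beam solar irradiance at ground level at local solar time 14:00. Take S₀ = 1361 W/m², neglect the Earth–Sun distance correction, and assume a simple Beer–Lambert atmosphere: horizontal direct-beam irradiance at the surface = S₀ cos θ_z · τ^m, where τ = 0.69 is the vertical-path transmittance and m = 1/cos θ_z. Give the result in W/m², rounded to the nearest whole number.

650 W/m²

Hour angle H = 15° × (14 − 12) = 30.00°.
cos θ_z = sin(3.7°) sin(-22.7°) + cos(3.7°) cos(-22.7°) cos(30.00°) = -0.0249 + 0.7973 = 0.7724.
Air mass m = 1/cos θ_z = 1/0.7724 = 1.295; τ^m = 0.69^1.295 = 0.6185.
Surface direct beam = 1361 × 0.7724 × 0.6185 = 650.19 W/m².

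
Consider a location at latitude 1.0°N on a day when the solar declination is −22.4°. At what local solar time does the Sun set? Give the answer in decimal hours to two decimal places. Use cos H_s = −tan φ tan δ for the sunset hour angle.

−tan φ tan δ = −(0.0175)(-0.4122) = 0.0072; H_s = arccos(0.0072) = 89.59°.
Sunset is at 12 + H_s/15 = 12 + 5.973 = 17.973 h local solar time.

17.97 h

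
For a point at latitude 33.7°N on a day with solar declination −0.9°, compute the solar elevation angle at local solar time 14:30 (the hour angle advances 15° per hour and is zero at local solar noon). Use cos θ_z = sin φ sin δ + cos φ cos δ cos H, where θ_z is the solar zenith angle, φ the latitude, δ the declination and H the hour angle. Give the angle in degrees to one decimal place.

40.6°

Hour angle H = 15° × (14.5 − 12) = 37.50°.
cos θ_z = sin φ sin δ + cos φ cos δ cos H = (0.5548)(-0.0157) + (0.8320)(0.9999)(0.7934) = 0.6513.
θ_z = arccos(0.6513) = 49.36°, so the elevation is 90° − 49.36° = 40.64°.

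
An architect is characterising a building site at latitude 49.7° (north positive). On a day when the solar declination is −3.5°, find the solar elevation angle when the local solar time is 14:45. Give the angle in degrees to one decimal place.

26.0°

Hour angle H = 15° × (14.75 − 12) = 41.25°.
cos θ_z = sin φ sin δ + cos φ cos δ cos H = (0.7627)(-0.0610) + (0.6468)(0.9981)(0.7518) = 0.4388.
θ_z = arccos(0.4388) = 63.97°, so the elevation is 90° − 63.97° = 26.03°.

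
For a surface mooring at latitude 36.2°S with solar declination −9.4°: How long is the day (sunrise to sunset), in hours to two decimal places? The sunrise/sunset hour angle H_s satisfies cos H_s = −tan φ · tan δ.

12.93 hours

The sunset hour angle satisfies cos H_s = −tan φ tan δ = -0.1212, giving H_s = 96.96°.
Day length = 2 H_s / 15° h⁻¹ = 193.92° / 15 = 12.928 h.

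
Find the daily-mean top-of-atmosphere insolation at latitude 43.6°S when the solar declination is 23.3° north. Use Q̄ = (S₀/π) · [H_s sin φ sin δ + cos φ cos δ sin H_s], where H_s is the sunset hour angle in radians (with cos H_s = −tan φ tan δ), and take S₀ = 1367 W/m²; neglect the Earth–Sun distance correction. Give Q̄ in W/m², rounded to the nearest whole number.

128 W/m²

The sunset hour angle satisfies cos H_s = −tan φ tan δ = 0.4101, giving H_s = 65.79°. In radians, H_s = 1.1483.
H_s sin φ sin δ = 1.1483 × -0.6896 × 0.3955 = -0.3132.
cos φ cos δ sin H_s = 0.7242 × 0.9184 × 0.9121 = 0.6066.
Q̄ = (1367/π) × (-0.3132 + 0.6066) = 435.13 × 0.2934 = 127.67 W/m².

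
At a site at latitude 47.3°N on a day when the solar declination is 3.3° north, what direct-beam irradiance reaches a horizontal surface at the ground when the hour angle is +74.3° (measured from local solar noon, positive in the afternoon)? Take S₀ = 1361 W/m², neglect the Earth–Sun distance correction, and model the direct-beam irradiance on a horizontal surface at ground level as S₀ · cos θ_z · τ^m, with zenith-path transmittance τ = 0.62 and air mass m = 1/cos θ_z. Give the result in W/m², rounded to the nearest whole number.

cos θ_z = sin(47.3°) sin(3.3°) + cos(47.3°) cos(3.3°) cos(74.30°) = 0.0423 + 0.1832 = 0.2255.
Air mass m = 1/cos θ_z = 1/0.2255 = 4.435; τ^m = 0.62^4.435 = 0.1200.
Surface direct beam = 1361 × 0.2255 × 0.1200 = 36.83 W/m².

37 W/m²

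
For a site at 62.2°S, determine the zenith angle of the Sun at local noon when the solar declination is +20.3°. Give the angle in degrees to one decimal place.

At local solar noon the hour angle is zero, so the zenith angle is |φ − δ| = |-62.2° − (20.3°)| = 82.5°.

82.5°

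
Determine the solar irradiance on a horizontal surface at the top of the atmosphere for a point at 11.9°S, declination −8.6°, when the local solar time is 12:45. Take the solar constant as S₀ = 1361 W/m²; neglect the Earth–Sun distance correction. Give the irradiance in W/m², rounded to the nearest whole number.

1333 W/m²

Hour angle H = 15° × (12.75 − 12) = 11.25°.
With φ = -11.9°, δ = -8.6°, H = 11.25°: sin φ sin δ = 0.0308, cos φ cos δ cos H = 0.9489, so cos θ_z = 0.9797.
Top-of-atmosphere irradiance = S₀ cos θ_z = 1361 × 0.9797 = 1333.37 W/m².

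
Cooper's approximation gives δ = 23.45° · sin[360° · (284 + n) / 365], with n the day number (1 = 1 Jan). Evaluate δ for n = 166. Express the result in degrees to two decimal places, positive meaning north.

360 × (284 + 166) / 365 = 443.836°; sin(443.836°) = 0.9942.
δ = 23.45 × 0.9942 = 23.314° ≈ +23.31°.

+23.31°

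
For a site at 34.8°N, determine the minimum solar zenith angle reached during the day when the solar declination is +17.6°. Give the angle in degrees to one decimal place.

17.2°

At local solar noon the hour angle is zero, so the zenith angle is |φ − δ| = |34.8° − (17.6°)| = 17.2°.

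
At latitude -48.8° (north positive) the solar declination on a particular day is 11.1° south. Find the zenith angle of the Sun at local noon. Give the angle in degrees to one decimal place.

At local solar noon the hour angle is zero, so the zenith angle is |φ − δ| = |-48.8° − (-11.1°)| = 37.7°.

37.7°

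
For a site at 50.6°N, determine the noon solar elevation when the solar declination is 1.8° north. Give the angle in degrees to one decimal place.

At local solar noon the hour angle is zero, so the elevation is 90° − |φ − δ| = 90° − |50.6° − (1.8°)| = 90° − 48.8° = 41.2°.

41.2°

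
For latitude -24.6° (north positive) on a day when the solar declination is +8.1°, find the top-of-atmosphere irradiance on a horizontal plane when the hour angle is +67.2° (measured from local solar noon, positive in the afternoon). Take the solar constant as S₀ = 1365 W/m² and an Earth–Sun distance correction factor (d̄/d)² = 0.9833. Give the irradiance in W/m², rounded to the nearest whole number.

389 W/m²

With φ = -24.6°, δ = 8.1°, H = 67.20°: sin φ sin δ = -0.0587, cos φ cos δ cos H = 0.3488, so cos θ_z = 0.2901.
Top-of-atmosphere irradiance = S₀ (d̄/d)² cos θ_z = 1365 × 0.9833 × 0.2901 = 389.37 W/m².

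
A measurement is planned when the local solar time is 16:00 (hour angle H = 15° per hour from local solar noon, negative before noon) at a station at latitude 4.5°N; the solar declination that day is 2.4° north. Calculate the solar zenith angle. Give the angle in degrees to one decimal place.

Hour angle H = 15° × (16 − 12) = 60.00°.
With φ = 4.5°, δ = 2.4°, H = 60.00°: sin φ sin δ = 0.0033, cos φ cos δ cos H = 0.4980, so cos θ_z = 0.5013.
θ_z = arccos(0.5013) = 59.91°.

59.9°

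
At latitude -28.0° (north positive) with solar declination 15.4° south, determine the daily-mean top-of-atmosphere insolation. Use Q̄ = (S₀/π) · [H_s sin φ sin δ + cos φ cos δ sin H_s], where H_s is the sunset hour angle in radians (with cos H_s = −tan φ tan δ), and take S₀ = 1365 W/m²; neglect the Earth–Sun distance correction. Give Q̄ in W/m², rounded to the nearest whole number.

cos H_s = −tan(-28.0°) · tan(-15.4°) = -0.1465, so H_s = arccos(-0.1465) = 98.42°. In radians, H_s = 1.7178.
H_s sin φ sin δ = 1.7178 × -0.4695 × -0.2656 = 0.2142.
cos φ cos δ sin H_s = 0.8829 × 0.9641 × 0.9892 = 0.8420.
Q̄ = (1365/π) × (0.2142 + 0.8420) = 434.49 × 1.0562 = 458.91 W/m².

459 W/m²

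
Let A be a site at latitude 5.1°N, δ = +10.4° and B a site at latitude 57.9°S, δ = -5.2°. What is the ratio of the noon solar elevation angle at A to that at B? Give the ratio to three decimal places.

A: 90° − |5.1 − (10.4)| = 84.70°.
B: 90° − |-57.9 − (-5.2)| = 37.30°.
Ratio A/B = 84.7000 / 37.3000 = 2.2708.

2.271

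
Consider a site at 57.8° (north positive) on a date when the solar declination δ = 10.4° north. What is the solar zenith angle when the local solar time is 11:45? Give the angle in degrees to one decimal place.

47.5°

Hour angle H = 15° × (11.75 − 12) = -3.75°.
cos θ_z = sin(57.8°) sin(10.4°) + cos(57.8°) cos(10.4°) cos(-3.75°) = 0.1528 + 0.5230 = 0.6758.
θ_z = arccos(0.6758) = 47.48°.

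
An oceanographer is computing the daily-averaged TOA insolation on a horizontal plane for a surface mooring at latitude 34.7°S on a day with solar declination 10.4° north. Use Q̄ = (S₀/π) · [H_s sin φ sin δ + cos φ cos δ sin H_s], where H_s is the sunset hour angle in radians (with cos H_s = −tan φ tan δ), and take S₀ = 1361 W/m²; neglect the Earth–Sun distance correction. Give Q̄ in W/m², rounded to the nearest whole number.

283 W/m²

cos H_s = −tan(-34.7°) · tan(10.4°) = 0.1271, so H_s = arccos(0.1271) = 82.70°. In radians, H_s = 1.4434.
H_s sin φ sin δ = 1.4434 × -0.5693 × 0.1805 = -0.1483.
cos φ cos δ sin H_s = 0.8221 × 0.9836 × 0.9919 = 0.8021.
Q̄ = (1361/π) × (-0.1483 + 0.8021) = 433.22 × 0.6538 = 283.24 W/m².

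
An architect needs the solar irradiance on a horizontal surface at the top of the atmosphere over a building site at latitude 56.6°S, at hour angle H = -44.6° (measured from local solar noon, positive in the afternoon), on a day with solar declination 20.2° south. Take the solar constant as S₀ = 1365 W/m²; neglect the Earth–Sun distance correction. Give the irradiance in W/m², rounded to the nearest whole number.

896 W/m²

cos θ_z = sin φ sin δ + cos φ cos δ cos H = (-0.8348)(-0.3453) + (0.5505)(0.9385)(0.7120) = 0.6561.
Top-of-atmosphere irradiance = S₀ cos θ_z = 1365 × 0.6561 = 895.58 W/m².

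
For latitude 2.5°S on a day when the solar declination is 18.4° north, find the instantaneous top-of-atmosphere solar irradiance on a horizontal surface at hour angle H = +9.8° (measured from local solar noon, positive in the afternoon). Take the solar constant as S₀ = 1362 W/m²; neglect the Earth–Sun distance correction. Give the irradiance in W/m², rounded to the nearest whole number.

1254 W/m²

cos θ_z = sin φ sin δ + cos φ cos δ cos H = (-0.0436)(0.3156) + (0.9990)(0.9489)(0.9854) = 0.9204.
Top-of-atmosphere irradiance = S₀ cos θ_z = 1362 × 0.9204 = 1253.58 W/m².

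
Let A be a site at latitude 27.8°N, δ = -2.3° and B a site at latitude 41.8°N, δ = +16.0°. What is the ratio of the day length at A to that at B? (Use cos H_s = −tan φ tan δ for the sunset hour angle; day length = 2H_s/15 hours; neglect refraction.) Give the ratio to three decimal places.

0.847

A: H_s = arccos(−tan 27.8° · tan -2.3°) = 88.79°, so 2H_s/15 = 11.8387 h.
B: H_s = arccos(−tan 41.8° · tan 16.0°) = 104.86°, so 2H_s/15 = 13.9813 h.
Ratio A/B = 11.8387 / 13.9813 = 0.8468.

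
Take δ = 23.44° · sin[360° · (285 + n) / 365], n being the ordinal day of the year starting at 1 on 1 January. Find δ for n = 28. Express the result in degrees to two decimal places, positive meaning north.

360 × (285 + 28) / 365 = 308.712°; sin(308.712°) = -0.7803.
δ = 23.44 × -0.7803 = -18.290° ≈ -18.29°.

-18.29°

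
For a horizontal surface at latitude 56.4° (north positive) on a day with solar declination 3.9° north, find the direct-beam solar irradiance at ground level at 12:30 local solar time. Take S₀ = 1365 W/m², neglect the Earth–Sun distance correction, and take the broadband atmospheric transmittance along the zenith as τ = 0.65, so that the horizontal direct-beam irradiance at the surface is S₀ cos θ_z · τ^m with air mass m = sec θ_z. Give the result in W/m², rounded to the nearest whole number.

Hour angle H = 15° × (12.5 − 12) = 7.50°.
cos θ_z = sin φ sin δ + cos φ cos δ cos H = (0.8329)(0.0680) + (0.5534)(0.9977)(0.9914) = 0.6040.
Air mass m = 1/cos θ_z = 1/0.6040 = 1.656; τ^m = 0.65^1.656 = 0.4900.
Surface direct beam = 1365 × 0.6040 × 0.4900 = 403.99 W/m².

404 W/m²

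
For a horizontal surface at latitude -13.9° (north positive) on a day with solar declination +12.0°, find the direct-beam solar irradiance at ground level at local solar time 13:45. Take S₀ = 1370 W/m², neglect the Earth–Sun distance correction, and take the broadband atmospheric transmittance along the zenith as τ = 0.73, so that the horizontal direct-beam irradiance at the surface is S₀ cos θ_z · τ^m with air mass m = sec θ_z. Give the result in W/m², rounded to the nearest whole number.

Hour angle H = 15° × (13.75 − 12) = 26.25°.
With φ = -13.9°, δ = 12.0°, H = 26.25°: sin φ sin δ = -0.0499, cos φ cos δ cos H = 0.8516, so cos θ_z = 0.8017.
Air mass m = 1/cos θ_z = 1/0.8017 = 1.247; τ^m = 0.73^1.247 = 0.6754.
Surface direct beam = 1370 × 0.8017 × 0.6754 = 741.81 W/m².

742 W/m²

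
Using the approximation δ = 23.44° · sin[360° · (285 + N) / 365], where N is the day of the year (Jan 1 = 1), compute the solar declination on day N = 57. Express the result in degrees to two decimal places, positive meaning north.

-9.04°

360 × (285 + 57) / 365 = 337.315°; sin(337.315°) = -0.3857.
δ = 23.44 × -0.3857 = -9.041° ≈ -9.04°.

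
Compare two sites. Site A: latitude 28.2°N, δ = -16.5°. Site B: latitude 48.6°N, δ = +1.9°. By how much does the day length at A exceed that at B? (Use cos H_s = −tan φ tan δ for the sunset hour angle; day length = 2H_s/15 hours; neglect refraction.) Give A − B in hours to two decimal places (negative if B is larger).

-1.51 h

A: H_s = arccos(−tan 28.2° · tan -16.5°) = 80.86°, so 2H_s/15 = 10.7813 h.
B: H_s = arccos(−tan 48.6° · tan 1.9°) = 92.16°, so 2H_s/15 = 12.2880 h.
A − B = 10.7813 − 12.2880 = -1.5067 h.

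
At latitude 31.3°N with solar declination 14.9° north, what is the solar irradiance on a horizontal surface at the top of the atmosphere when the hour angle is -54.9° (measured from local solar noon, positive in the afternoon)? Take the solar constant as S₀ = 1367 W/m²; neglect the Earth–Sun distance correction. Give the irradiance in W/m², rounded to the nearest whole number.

cos θ_z = sin φ sin δ + cos φ cos δ cos H = (0.5195)(0.2571) + (0.8545)(0.9664)(0.5750) = 0.6084.
Top-of-atmosphere irradiance = S₀ cos θ_z = 1367 × 0.6084 = 831.68 W/m².

832 W/m²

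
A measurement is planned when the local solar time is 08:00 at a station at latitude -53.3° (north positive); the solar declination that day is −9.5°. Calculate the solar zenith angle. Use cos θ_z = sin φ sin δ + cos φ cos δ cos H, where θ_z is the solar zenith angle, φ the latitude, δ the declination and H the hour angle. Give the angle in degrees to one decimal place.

64.7°

Hour angle H = 15° × (8 − 12) = -60.00°.
cos θ_z = sin φ sin δ + cos φ cos δ cos H = (-0.8018)(-0.1650) + (0.5976)(0.9863)(0.5000) = 0.4270.
θ_z = arccos(0.4270) = 64.72°.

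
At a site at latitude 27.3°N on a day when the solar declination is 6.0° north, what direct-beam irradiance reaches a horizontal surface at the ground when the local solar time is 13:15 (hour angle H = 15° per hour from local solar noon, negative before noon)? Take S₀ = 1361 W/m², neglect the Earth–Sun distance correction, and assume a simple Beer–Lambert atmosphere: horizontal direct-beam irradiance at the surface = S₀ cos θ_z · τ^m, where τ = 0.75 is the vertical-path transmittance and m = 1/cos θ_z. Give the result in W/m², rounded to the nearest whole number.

Hour angle H = 15° × (13.25 − 12) = 18.75°.
cos θ_z = sin φ sin δ + cos φ cos δ cos H = (0.4586)(0.1045) + (0.8886)(0.9945)(0.9469) = 0.8847.
Air mass m = 1/cos θ_z = 1/0.8847 = 1.130; τ^m = 0.75^1.130 = 0.7225.
Surface direct beam = 1361 × 0.8847 × 0.7225 = 869.95 W/m².

870 W/m²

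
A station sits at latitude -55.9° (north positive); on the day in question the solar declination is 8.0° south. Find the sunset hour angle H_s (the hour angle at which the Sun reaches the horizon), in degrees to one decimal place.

102.0°

cos H_s = −tan(-55.9°) · tan(-8.0°) = -0.2076, so H_s = arccos(-0.2076) = 101.98°.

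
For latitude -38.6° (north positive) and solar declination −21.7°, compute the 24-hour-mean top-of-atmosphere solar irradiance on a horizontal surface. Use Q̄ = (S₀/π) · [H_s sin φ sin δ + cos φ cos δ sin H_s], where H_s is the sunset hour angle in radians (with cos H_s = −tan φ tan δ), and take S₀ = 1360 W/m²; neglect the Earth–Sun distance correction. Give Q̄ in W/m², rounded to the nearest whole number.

487 W/m²

The sunset hour angle satisfies cos H_s = −tan φ tan δ = -0.3177, giving H_s = 108.52°. In radians, H_s = 1.8940.
H_s sin φ sin δ = 1.8940 × -0.6239 × -0.3697 = 0.4369.
cos φ cos δ sin H_s = 0.7815 × 0.9291 × 0.9482 = 0.6885.
Q̄ = (1360/π) × (0.4369 + 0.6885) = 432.90 × 1.1254 = 487.19 W/m².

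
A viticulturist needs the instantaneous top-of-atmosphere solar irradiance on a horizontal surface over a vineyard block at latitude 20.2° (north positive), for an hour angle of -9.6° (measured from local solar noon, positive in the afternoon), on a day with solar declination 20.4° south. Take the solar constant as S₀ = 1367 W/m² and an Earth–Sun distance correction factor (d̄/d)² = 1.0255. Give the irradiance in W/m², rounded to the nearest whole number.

1047 W/m²

cos θ_z = sin(20.2°) sin(-20.4°) + cos(20.2°) cos(-20.4°) cos(-9.60°) = -0.1204 + 0.8673 = 0.7469.
Top-of-atmosphere irradiance = S₀ (d̄/d)² cos θ_z = 1367 × 1.0255 × 0.7469 = 1047.05 W/m².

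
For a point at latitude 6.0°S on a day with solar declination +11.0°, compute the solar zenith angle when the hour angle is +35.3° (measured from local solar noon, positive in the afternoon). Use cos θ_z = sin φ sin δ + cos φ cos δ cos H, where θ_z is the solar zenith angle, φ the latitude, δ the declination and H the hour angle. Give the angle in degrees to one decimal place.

cos θ_z = sin φ sin δ + cos φ cos δ cos H = (-0.1045)(0.1908) + (0.9945)(0.9816)(0.8161) = 0.7767.
θ_z = arccos(0.7767) = 39.04°.

39.0°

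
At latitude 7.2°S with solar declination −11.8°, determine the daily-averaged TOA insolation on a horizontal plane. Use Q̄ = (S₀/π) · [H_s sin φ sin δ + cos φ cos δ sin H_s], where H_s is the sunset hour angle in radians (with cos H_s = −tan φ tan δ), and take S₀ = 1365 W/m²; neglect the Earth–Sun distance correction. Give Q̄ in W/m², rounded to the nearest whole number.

440 W/m²

−tan φ tan δ = −(-0.1263)(-0.2089) = -0.0264; H_s = arccos(-0.0264) = 91.51°. In radians, H_s = 1.5972.
H_s sin φ sin δ = 1.5972 × -0.1253 × -0.2045 = 0.0409.
cos φ cos δ sin H_s = 0.9921 × 0.9789 × 0.9997 = 0.9709.
Q̄ = (1365/π) × (0.0409 + 0.9709) = 434.49 × 1.0118 = 439.62 W/m².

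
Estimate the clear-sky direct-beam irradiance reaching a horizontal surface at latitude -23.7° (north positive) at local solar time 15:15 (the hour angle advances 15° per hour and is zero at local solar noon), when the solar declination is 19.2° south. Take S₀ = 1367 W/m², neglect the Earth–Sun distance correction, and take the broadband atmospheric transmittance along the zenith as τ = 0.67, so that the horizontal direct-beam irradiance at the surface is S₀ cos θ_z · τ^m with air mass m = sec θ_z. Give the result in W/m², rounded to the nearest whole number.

Hour angle H = 15° × (15.25 − 12) = 48.75°.
cos θ_z = sin(-23.7°) sin(-19.2°) + cos(-23.7°) cos(-19.2°) cos(48.75°) = 0.1322 + 0.5702 = 0.7024.
Air mass m = 1/cos θ_z = 1/0.7024 = 1.424; τ^m = 0.67^1.424 = 0.5654.
Surface direct beam = 1367 × 0.7024 × 0.5654 = 542.89 W/m².

543 W/m²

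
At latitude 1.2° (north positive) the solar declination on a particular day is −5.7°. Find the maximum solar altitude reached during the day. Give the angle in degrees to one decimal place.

At local solar noon the hour angle is zero, so the elevation is 90° − |φ − δ| = 90° − |1.2° − (-5.7°)| = 90° − 6.9° = 83.1°.

83.1°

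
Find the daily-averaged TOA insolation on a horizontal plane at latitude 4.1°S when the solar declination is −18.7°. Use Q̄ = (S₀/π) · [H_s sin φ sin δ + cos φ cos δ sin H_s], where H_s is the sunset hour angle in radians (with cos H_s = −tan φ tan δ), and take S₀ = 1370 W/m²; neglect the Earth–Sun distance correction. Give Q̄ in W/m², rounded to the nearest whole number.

cos H_s = −tan(-4.1°) · tan(-18.7°) = -0.0243, so H_s = arccos(-0.0243) = 91.39°. In radians, H_s = 1.5951.
H_s sin φ sin δ = 1.5951 × -0.0715 × -0.3206 = 0.0366.
cos φ cos δ sin H_s = 0.9974 × 0.9472 × 0.9997 = 0.9445.
Q̄ = (1370/π) × (0.0366 + 0.9445) = 436.08 × 0.9811 = 427.84 W/m².

428 W/m²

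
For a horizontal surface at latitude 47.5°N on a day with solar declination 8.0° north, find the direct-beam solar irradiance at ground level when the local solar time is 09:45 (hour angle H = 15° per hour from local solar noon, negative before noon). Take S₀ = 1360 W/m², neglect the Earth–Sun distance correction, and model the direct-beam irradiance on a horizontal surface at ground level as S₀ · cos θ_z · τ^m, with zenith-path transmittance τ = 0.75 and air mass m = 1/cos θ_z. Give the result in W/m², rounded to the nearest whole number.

Hour angle H = 15° × (9.75 − 12) = -33.75°.
cos θ_z = sin(47.5°) sin(8.0°) + cos(47.5°) cos(8.0°) cos(-33.75°) = 0.1026 + 0.5563 = 0.6589.
Air mass m = 1/cos θ_z = 1/0.6589 = 1.518; τ^m = 0.75^1.518 = 0.6462.
Surface direct beam = 1360 × 0.6589 × 0.6462 = 579.06 W/m².

579 W/m²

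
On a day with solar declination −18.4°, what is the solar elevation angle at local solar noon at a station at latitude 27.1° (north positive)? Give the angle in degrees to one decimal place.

At local solar noon the hour angle is zero, so the elevation is 90° − |φ − δ| = 90° − |27.1° − (-18.4°)| = 90° − 45.5° = 44.5°.

44.5°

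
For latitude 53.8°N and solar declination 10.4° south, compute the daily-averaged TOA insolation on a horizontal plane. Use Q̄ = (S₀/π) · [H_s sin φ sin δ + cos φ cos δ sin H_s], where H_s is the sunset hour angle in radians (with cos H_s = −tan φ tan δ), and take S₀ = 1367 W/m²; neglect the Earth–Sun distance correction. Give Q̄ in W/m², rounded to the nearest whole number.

−tan φ tan δ = −(1.3663)(-0.1835) = 0.2507; H_s = arccos(0.2507) = 75.48°. In radians, H_s = 1.3174.
H_s sin φ sin δ = 1.3174 × 0.8070 × -0.1805 = -0.1919.
cos φ cos δ sin H_s = 0.5906 × 0.9836 × 0.9681 = 0.5624.
Q̄ = (1367/π) × (-0.1919 + 0.5624) = 435.13 × 0.3705 = 161.22 W/m².

161 W/m²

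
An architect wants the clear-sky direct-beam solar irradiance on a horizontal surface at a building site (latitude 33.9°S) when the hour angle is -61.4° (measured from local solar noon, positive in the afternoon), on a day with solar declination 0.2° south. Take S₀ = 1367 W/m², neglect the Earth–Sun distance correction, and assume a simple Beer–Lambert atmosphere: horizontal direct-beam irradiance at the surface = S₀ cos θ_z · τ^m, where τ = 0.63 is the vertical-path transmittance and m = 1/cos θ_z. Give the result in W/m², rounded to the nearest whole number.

cos θ_z = sin φ sin δ + cos φ cos δ cos H = (-0.5577)(-0.0035) + (0.8300)(1.0000)(0.4787) = 0.3993.
Air mass m = 1/cos θ_z = 1/0.3993 = 2.504; τ^m = 0.63^2.504 = 0.3144.
Surface direct beam = 1367 × 0.3993 × 0.3144 = 171.61 W/m².

172 W/m²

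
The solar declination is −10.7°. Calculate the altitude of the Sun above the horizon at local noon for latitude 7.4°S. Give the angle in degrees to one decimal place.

At local solar noon the hour angle is zero, so the elevation is 90° − |φ − δ| = 90° − |-7.4° − (-10.7°)| = 90° − 3.3° = 86.7°.

86.7°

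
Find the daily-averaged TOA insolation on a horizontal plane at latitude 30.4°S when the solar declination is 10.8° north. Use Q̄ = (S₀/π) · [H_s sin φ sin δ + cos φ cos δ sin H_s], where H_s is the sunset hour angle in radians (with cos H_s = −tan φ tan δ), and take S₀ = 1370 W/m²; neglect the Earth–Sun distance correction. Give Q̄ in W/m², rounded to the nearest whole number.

307 W/m²

−tan φ tan δ = −(-0.5867)(0.1908) = 0.1119; H_s = arccos(0.1119) = 83.58°. In radians, H_s = 1.4587.
H_s sin φ sin δ = 1.4587 × -0.5060 × 0.1874 = -0.1383.
cos φ cos δ sin H_s = 0.8625 × 0.9823 × 0.9937 = 0.8419.
Q̄ = (1370/π) × (-0.1383 + 0.8419) = 436.08 × 0.7036 = 306.83 W/m².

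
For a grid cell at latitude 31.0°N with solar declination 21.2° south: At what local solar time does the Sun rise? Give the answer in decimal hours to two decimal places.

The sunset hour angle satisfies cos H_s = −tan φ tan δ = 0.2331, giving H_s = 76.52°.
Sunrise is at 12 − H_s/15 = 12 − 5.101 = 6.899 h local solar time.

6.90 h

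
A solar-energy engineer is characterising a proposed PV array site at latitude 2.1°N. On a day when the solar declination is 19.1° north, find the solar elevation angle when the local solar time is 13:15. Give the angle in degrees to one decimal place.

65.0°

Hour angle H = 15° × (13.25 − 12) = 18.75°.
With φ = 2.1°, δ = 19.1°, H = 18.75°: sin φ sin δ = 0.0120, cos φ cos δ cos H = 0.8942, so cos θ_z = 0.9062.
θ_z = arccos(0.9062) = 25.01°, so the elevation is 90° − 25.01° = 64.99°.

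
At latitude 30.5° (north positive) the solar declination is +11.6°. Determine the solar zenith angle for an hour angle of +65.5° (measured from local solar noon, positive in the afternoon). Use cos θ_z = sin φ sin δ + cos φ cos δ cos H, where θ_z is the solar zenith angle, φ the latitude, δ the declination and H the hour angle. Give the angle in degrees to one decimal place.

With φ = 30.5°, δ = 11.6°, H = 65.50°: sin φ sin δ = 0.1021, cos φ cos δ cos H = 0.3500, so cos θ_z = 0.4521.
θ_z = arccos(0.4521) = 63.12°.

63.1°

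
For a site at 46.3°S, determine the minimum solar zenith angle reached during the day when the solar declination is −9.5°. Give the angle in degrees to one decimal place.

36.8°

At local solar noon the hour angle is zero, so the zenith angle is |φ − δ| = |-46.3° − (-9.5°)| = 36.8°.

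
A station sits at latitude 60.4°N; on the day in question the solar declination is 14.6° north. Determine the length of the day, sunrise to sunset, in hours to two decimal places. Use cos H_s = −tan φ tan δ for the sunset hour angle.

15.64 hours

cos H_s = −tan(60.4°) · tan(14.6°) = -0.4585, so H_s = arccos(-0.4585) = 117.29°.
Day length = 2 H_s / 15° h⁻¹ = 234.58° / 15 = 15.639 h.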